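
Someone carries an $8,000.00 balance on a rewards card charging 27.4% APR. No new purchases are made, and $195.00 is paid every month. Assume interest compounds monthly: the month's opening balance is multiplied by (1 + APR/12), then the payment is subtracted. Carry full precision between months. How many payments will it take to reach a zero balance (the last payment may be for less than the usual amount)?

Monthly rate r = 27.4%/12 = 2.28333% = 0.0228333.
Recurrence: B ← B·(1+r) − $195.00.
Month 1: interest $182.67; balance after payment $7,987.67.
Month 2: interest $182.39; balance after payment $7,975.05.
Closed form: n = −ln(1 − rB₀/P)/ln(1+r) = −ln(0.063248)/ln(1.02283) ≈ 122.281, so the balance reaches zero during payment 123.

123 months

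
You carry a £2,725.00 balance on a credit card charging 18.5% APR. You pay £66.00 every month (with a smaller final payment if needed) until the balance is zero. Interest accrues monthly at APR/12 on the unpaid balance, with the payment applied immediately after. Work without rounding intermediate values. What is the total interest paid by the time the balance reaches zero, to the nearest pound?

Monthly rate r = 18.5%/12 = 1.54167% = 0.0154167.
Payoff takes n = ⌈−ln(1 − rB₀/P)/ln(1+r)⌉ = ⌈66.150⌉ = 67 payments; the last is £9.98.
Total paid = 66·£66.00 + £9.98 = £4,365.98.
Total interest = total paid − principal = £4,365.98 − £2,725.00 = £1,640.98.

£1,641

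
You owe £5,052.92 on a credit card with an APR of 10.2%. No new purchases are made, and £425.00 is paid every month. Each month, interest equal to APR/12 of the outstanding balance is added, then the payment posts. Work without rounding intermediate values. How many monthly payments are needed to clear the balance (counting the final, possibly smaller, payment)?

Monthly rate r = 10.2%/12 = 0.85% = 0.0085.
Recurrence: B ← B·(1+r) − £425.00.
Month 1: interest £42.95; balance after payment £4,670.87.
Month 2: interest £39.70; balance after payment £4,285.57.
Closed form: n = −ln(1 − rB₀/P)/ln(1+r) = −ln(0.89894)/ln(1.0085) ≈ 12.587, so the balance reaches zero during payment 13.

13 months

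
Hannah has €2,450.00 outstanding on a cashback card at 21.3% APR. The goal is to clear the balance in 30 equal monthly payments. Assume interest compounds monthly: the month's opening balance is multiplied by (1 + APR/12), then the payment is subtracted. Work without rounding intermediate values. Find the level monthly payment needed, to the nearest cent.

Monthly rate r = 21.3%/12 = 1.775% = 0.01775.
Level-payment amortization: P = B₀·r / (1 − (1+r)^(−n)) = 2450.00·0.01775 / (1 − 1.01775^(−30)).
Denominator 1 − (1+r)^(−30) = 0.410115929.
P = 43.4875 / 0.410115929 ≈ 106.04.

€106.04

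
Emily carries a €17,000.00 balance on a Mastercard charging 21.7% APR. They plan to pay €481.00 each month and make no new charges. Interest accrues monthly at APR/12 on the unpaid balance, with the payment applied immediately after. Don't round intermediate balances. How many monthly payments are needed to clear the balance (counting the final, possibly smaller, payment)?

Monthly rate r = 21.7%/12 = 1.80833% = 0.0180833.
Recurrence: B ← B·(1+r) − €481.00.
Month 1: interest €307.42; balance after payment €16,826.42.
Month 2: interest €304.28; balance after payment €16,649.69.
Closed form: n = −ln(1 − rB₀/P)/ln(1+r) = −ln(0.36088)/ln(1.01808) ≈ 56.870, so the balance reaches zero during payment 57.

57 payments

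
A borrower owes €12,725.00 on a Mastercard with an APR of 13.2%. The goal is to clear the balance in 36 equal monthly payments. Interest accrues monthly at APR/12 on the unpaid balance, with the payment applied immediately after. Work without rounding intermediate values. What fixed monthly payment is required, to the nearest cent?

€429.98

Monthly rate r = 13.2%/12 = 1.1% = 0.011.
Level-payment amortization: P = B₀·r / (1 − (1+r)^(−n)) = 12725.00·0.011 / (1 − 1.011^(−36)).
Denominator 1 − (1+r)^(−36) = 0.325536583.
P = 139.975 / 0.325536583 ≈ 429.98.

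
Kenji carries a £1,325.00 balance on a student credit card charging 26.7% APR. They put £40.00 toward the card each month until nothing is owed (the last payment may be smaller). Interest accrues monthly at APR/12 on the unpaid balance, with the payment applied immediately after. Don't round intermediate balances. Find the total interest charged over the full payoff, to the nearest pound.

Monthly rate r = 26.7%/12 = 2.225% = 0.02225.
Payoff takes n = ⌈−ln(1 − rB₀/P)/ln(1+r)⌉ = ⌈60.698⌉ = 61 payments; the last is £28.00.
Total paid = 60·£40.00 + £28.00 = £2,428.00.
Total interest = total paid − principal = £2,428.00 − £1,325.00 = £1,103.00.

£1,103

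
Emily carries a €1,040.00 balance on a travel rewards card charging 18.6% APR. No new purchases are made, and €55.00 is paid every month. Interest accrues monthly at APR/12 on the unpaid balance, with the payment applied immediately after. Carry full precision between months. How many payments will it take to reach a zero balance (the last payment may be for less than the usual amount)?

Monthly rate r = 18.6%/12 = 1.55% = 0.0155.
Recurrence: B ← B·(1+r) − €55.00.
Month 1: interest €16.12; balance after payment €1,001.12.
Month 2: interest €15.52; balance after payment €961.64.
Closed form: n = −ln(1 − rB₀/P)/ln(1+r) = −ln(0.70691)/ln(1.0155) ≈ 22.551, so the balance reaches zero during payment 23.

23 payments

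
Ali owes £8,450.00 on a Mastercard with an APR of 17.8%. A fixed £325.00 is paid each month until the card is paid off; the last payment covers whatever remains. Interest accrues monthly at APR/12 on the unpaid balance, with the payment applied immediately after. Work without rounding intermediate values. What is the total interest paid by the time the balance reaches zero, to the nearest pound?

£2,304

Monthly rate r = 17.8%/12 = 1.48333% = 0.0148333.
Payoff takes n = ⌈−ln(1 − rB₀/P)/ln(1+r)⌉ = ⌈33.089⌉ = 34 payments; the last is £29.17.
Total paid = 33·£325.00 + £29.17 = £10,754.17.
Total interest = total paid − principal = £10,754.17 − £8,450.00 = £2,304.17.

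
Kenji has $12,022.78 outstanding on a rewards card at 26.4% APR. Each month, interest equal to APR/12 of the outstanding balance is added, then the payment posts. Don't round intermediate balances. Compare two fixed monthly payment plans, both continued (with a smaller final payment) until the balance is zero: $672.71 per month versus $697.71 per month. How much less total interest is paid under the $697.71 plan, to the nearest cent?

Monthly rate r = 26.4%/12 = 2.2% = 0.022.
At $672.71/mo: n = ⌈−ln(1 − rB₀/P)/ln(1+r)⌉ = 23 payments (last $642.76); total interest = total paid − $12,022.78 = $3,419.60.
At $697.71/mo: 22 payments (last $628.84); total interest $3,257.97.
Interest saved = $3,419.60 − $3,257.97 = $161.63.

$161.63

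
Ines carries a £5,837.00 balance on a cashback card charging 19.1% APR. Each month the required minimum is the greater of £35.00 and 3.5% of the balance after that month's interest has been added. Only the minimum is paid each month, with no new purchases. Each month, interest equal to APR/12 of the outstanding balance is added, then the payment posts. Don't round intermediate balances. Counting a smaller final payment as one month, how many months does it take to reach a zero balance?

128 months

Monthly rate r = 19.1%/12 = 1.59167% = 0.0159167.
While 3.5% of the post-interest balance exceeds £35.00, each month B ← (B·(1+r))·(1 − 0.035), i.e. B shrinks by the factor (1+r)·0.965 = 0.98036.
This holds for months 1–90. Entering month 91 the balance is £979.21; 3.5% of the post-interest balance is now below £35.00, so the flat £35.00 minimum applies from here.
From month 91 a fixed £35.00 at rate r clears £979.21 in 38 more payments. Total: 90 + 38 = 128 months.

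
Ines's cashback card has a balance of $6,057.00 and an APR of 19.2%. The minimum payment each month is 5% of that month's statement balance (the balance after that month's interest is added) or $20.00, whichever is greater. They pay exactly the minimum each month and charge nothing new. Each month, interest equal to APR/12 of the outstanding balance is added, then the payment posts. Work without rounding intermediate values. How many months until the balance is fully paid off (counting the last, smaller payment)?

Monthly rate r = 19.2%/12 = 1.6% = 0.016.
While 5% of the post-interest balance exceeds $20.00, each month B ← (B·(1+r))·(1 − 0.05), i.e. B shrinks by the factor (1+r)·0.95 = 0.9652.
This holds for months 1–78. Entering month 79 the balance is $382.30; 5% of the post-interest balance is now below $20.00, so the flat $20.00 minimum applies from here.
From month 79 a fixed $20.00 at rate r clears $382.30 in 23 more payments. Total: 78 + 23 = 101 months.

101 months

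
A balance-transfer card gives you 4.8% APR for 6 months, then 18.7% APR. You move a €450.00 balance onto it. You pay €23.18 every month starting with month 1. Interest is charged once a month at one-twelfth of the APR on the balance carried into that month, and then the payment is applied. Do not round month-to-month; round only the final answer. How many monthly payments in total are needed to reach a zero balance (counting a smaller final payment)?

22 payments

Promo months 1–6 at r₀ = 4.8%/12 = 0.004; months 7+ at r₁ = 18.7%/12 = 0.0155833.
After month 6: iterate B ← B·(1+r₀) − €23.18 for 6 months → €320.43.
Then at r₁ with €23.18/mo: n₂ = −ln(1 − r₁·B/P)/ln(1+r₁) ≈ 15.69 → 16 more payments.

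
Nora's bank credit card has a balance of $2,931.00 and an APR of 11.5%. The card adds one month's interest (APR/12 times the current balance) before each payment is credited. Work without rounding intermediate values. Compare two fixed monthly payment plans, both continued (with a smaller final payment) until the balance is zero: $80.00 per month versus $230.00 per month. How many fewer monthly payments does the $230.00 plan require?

Monthly rate r = 11.5%/12 = 0.958333% = 0.00958333.
At $80.00/mo: n = ⌈−ln(1 − rB₀/P)/ln(1+r)⌉ = 46 payments (last $27.72); total interest = total paid − $2,931.00 = $696.72.
At $230.00/mo: 14 payments (last $151.23); total interest $210.23.
Payments saved = 46 − 14 = 32.

32 fewer payments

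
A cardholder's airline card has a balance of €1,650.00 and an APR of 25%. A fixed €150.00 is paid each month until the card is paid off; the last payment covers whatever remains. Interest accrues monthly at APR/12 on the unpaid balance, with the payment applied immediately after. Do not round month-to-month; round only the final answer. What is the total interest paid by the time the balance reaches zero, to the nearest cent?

Monthly rate r = 25%/12 = 2.08333% = 0.0208333.
Payoff takes n = ⌈−ln(1 − rB₀/P)/ln(1+r)⌉ = ⌈12.623⌉ = 13 payments; the last is €93.86.
Total paid = 12·€150.00 + €93.86 = €1,893.86.
Total interest = total paid − principal = €1,893.86 − €1,650.00 = €243.86.

€243.86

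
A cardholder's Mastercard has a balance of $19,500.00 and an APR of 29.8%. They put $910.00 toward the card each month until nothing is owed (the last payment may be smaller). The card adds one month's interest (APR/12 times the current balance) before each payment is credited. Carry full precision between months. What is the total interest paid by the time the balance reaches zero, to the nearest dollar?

Monthly rate r = 29.8%/12 = 2.48333% = 0.0248333.
Payoff takes n = ⌈−ln(1 − rB₀/P)/ln(1+r)⌉ = ⌈30.966⌉ = 31 payments; the last is $879.29.
Total paid = 30·$910.00 + $879.29 = $28,179.29.
Total interest = total paid − principal = $28,179.29 − $19,500.00 = $8,679.29.

$8,679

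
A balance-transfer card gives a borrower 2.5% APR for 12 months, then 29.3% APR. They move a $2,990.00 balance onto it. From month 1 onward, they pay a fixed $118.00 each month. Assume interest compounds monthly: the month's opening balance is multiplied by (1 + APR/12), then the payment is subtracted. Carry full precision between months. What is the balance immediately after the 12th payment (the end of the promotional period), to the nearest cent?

$1,633.27

Promo months 1–12 at r₀ = 2.5%/12 = 0.00208333; months 13+ at r₁ = 29.3%/12 = 0.0244167.
After month 12: iterate B ← B·(1+r₀) − $118.00 for 12 months → $1,633.27.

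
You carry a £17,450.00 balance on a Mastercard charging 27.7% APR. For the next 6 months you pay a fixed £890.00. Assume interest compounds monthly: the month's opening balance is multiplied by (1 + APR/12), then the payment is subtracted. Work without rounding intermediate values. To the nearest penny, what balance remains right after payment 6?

Monthly rate r = 27.7%/12 = 2.30833% = 0.0230833.
Each month: B ← B·(1+r) − £890.00.
Month 1: interest £402.80; balance after payment £16,962.80.
Month 2: interest £391.56; balance after payment £16,464.36.
Month 3: interest £380.05; balance after payment £15,954.41.
Month 4: interest £368.28; balance after payment £15,432.70.
Month 5: interest £356.24; balance after payment £14,898.93.
Month 6: interest £343.92; balance after payment £14,352.85.

£14,352.85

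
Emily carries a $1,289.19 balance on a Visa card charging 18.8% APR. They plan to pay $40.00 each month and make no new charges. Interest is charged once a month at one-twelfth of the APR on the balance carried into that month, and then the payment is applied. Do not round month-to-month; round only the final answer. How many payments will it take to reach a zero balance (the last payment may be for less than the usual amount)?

Monthly rate r = 18.8%/12 = 1.56667% = 0.0156667.
Recurrence: B ← B·(1+r) − $40.00.
Month 1: interest $20.20; balance after payment $1,269.39.
Month 2: interest $19.89; balance after payment $1,249.27.
Closed form: n = −ln(1 − rB₀/P)/ln(1+r) = −ln(0.49507)/ln(1.01567) ≈ 45.227, so the balance reaches zero during payment 46.

46 months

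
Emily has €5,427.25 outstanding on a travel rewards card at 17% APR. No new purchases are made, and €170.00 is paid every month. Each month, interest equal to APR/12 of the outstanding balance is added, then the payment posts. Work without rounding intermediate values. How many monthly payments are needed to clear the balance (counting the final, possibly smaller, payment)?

43 payments

Monthly rate r = 17%/12 = 1.41667% = 0.0141667.
Recurrence: B ← B·(1+r) − €170.00.
Month 1: interest €76.89; balance after payment €5,334.14.
Month 2: interest €75.57; balance after payment €5,239.70.
Closed form: n = −ln(1 − rB₀/P)/ln(1+r) = −ln(0.54773)/ln(1.01417) ≈ 42.793, so the balance reaches zero during payment 43.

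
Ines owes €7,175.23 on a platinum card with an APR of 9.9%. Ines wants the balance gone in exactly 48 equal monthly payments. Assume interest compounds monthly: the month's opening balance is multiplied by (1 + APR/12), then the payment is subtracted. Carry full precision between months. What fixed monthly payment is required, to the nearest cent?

€181.64

Monthly rate r = 9.9%/12 = 0.825% = 0.00825.
Level-payment amortization: P = B₀·r / (1 − (1+r)^(−n)) = 7175.23·0.00825 / (1 − 1.00825^(−48)).
Denominator 1 − (1+r)^(−48) = 0.325899068.
P = 59.1956 / 0.325899068 ≈ 181.64.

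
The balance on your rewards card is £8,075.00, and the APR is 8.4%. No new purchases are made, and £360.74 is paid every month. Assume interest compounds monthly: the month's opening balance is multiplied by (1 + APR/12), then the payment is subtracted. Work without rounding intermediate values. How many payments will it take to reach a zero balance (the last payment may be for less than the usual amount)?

Monthly rate r = 8.4%/12 = 0.7% = 0.007.
Recurrence: B ← B·(1+r) − £360.74.
Month 1: interest £56.52; balance after payment £7,770.78.
Month 2: interest £54.40; balance after payment £7,464.44.
Closed form: n = −ln(1 − rB₀/P)/ln(1+r) = −ln(0.84331)/ln(1.007) ≈ 24.431, so the balance reaches zero during payment 25.

25 months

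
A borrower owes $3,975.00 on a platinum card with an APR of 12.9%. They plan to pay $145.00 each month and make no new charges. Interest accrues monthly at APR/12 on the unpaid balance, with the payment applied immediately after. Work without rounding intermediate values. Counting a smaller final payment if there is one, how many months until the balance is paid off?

33 payments

Monthly rate r = 12.9%/12 = 1.075% = 0.01075.
Recurrence: B ← B·(1+r) − $145.00.
Month 1: interest $42.73; balance after payment $3,872.73.
Month 2: interest $41.63; balance after payment $3,769.36.
Closed form: n = −ln(1 − rB₀/P)/ln(1+r) = −ln(0.7053)/ln(1.01075) ≈ 32.651, so the balance reaches zero during payment 33.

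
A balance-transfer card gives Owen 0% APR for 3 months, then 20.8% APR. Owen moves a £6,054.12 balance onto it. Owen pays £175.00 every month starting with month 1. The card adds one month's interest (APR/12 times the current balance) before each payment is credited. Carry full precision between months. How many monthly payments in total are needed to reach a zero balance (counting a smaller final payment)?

50 months

Promo months 1–3 at r₀ = 0%/12 = 0; months 4+ at r₁ = 20.8%/12 = 0.0173333.
After month 3 (no interest yet): B = £6,054.12 − 3·£175.00 = £5,529.12.
Then at r₁ with £175.00/mo: n₂ = −ln(1 − r₁·B/P)/ln(1+r₁) ≈ 46.16 → 47 more payments.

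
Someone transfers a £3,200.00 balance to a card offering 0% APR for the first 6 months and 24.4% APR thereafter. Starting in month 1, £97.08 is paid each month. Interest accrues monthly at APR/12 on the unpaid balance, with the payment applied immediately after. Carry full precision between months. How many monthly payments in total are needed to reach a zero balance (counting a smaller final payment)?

46 months

Promo months 1–6 at r₀ = 0%/12 = 0; months 7+ at r₁ = 24.4%/12 = 0.0203333.
After month 6 (no interest yet): B = £3,200.00 − 6·£97.08 = £2,617.52.
Then at r₁ with £97.08/mo: n₂ = −ln(1 − r₁·B/P)/ln(1+r₁) ≈ 39.47 → 40 more payments.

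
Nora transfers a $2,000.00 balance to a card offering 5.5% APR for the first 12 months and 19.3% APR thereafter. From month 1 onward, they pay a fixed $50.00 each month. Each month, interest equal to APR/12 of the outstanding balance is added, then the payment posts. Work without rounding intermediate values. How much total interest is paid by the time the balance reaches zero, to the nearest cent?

$659.45

Promo months 1–12 at r₀ = 5.5%/12 = 0.00458333; months 13+ at r₁ = 19.3%/12 = 0.0160833.
After month 12: iterate B ← B·(1+r₀) − $50.00 for 12 months → $1,497.46.
Then at r₁ with $50.00/mo: n₂ = −ln(1 − r₁·B/P)/ln(1+r₁) ≈ 41.19 → 42 more payments.
Total paid = 53·$50.00 + $9.45 = $2,659.45; interest = $2,659.45 − $2,000.00 = $659.45.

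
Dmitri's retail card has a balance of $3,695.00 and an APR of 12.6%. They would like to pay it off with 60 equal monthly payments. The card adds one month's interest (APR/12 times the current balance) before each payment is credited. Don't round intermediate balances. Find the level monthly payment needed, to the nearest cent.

$83.32

Monthly rate r = 12.6%/12 = 1.05% = 0.0105.
Level-payment amortization: P = B₀·r / (1 − (1+r)^(−n)) = 3695.00·0.0105 / (1 − 1.0105^(−60)).
Denominator 1 − (1+r)^(−60) = 0.46565601.
P = 38.7975 / 0.46565601 ≈ 83.32.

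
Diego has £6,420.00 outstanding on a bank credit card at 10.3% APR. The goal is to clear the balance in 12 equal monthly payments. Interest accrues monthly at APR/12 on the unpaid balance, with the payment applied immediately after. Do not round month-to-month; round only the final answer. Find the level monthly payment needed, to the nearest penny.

Monthly rate r = 10.3%/12 = 0.858333% = 0.00858333.
Level-payment amortization: P = B₀·r / (1 − (1+r)^(−n)) = 6420.00·0.00858333 / (1 − 1.00858^(−12)).
Denominator 1 − (1+r)^(−12) = 0.097476429.
P = 55.105 / 0.097476429 ≈ 565.32.

£565.32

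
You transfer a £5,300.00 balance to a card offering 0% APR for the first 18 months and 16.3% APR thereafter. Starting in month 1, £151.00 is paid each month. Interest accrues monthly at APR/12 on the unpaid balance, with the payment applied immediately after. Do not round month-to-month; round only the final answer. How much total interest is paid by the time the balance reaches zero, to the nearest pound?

£376

Promo months 1–18 at r₀ = 0%/12 = 0; months 19+ at r₁ = 16.3%/12 = 0.0135833.
After month 18 (no interest yet): B = £5,300.00 − 18·£151.00 = £2,582.00.
Then at r₁ with £151.00/mo: n₂ = −ln(1 − r₁·B/P)/ln(1+r₁) ≈ 19.59 → 20 more payments.
Total paid = 37·£151.00 + £89.40 = £5,676.40; interest = £5,676.40 − £5,300.00 = £376.40.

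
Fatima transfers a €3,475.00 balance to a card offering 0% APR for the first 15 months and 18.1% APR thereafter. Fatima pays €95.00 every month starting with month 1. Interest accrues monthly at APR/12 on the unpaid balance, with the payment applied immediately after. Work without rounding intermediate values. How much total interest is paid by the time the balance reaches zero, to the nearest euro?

Promo months 1–15 at r₀ = 0%/12 = 0; months 16+ at r₁ = 18.1%/12 = 0.0150833.
After month 15 (no interest yet): B = €3,475.00 − 15·€95.00 = €2,050.00.
Then at r₁ with €95.00/mo: n₂ = −ln(1 − r₁·B/P)/ln(1+r₁) ≈ 26.30 → 27 more payments.
Total paid = 41·€95.00 + €28.83 = €3,923.83; interest = €3,923.83 − €3,475.00 = €448.83.

€449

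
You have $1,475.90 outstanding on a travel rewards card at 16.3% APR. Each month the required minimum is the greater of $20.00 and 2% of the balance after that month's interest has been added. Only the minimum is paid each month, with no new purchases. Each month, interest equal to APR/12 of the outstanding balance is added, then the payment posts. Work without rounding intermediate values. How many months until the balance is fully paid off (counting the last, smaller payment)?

Monthly rate r = 16.3%/12 = 1.35833% = 0.0135833.
While 2% of the post-interest balance exceeds $20.00, each month B ← (B·(1+r))·(1 − 0.02), i.e. B shrinks by the factor (1+r)·0.98 = 0.99331.
This holds for months 1–61. Entering month 62 the balance is $980.11; 2% of the post-interest balance is now below $20.00, so the flat $20.00 minimum applies from here.
From month 62 a fixed $20.00 at rate r clears $980.11 in 82 more payments. Total: 61 + 82 = 143 months.

143 months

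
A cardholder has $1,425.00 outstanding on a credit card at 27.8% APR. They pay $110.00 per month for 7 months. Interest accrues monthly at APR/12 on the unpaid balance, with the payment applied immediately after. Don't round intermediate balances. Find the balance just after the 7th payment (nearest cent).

Monthly rate r = 27.8%/12 = 2.31667% = 0.0231667.
Each month: B ← B·(1+r) − $110.00.
Month 1: interest $33.01; balance after payment $1,348.01.
Month 2: interest $31.23; balance after payment $1,269.24.
Month 3: interest $29.40; balance after payment $1,188.65.
Month 4: interest $27.54; balance after payment $1,106.18.
Month 5: interest $25.63; balance after payment $1,021.81.
Month 6: interest $23.67; balance after payment $935.48.
Month 7: interest $21.67; balance after payment $847.15.

$847.15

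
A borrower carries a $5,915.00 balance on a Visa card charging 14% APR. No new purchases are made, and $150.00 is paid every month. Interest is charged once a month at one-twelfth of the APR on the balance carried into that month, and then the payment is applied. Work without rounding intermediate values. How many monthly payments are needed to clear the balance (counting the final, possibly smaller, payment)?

54 payments

Monthly rate r = 14%/12 = 1.16667% = 0.0116667.
Recurrence: B ← B·(1+r) − $150.00.
Month 1: interest $69.01; balance after payment $5,834.01.
Month 2: interest $68.06; balance after payment $5,752.07.
Closed form: n = −ln(1 − rB₀/P)/ln(1+r) = −ln(0.53994)/ln(1.01167) ≈ 53.132, so the balance reaches zero during payment 54.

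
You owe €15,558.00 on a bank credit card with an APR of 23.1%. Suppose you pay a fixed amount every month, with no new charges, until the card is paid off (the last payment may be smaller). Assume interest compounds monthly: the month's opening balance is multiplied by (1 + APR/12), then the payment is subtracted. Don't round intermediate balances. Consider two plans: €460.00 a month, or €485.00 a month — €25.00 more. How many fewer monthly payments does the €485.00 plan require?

Monthly rate r = 23.1%/12 = 1.925% = 0.01925.
At €460.00/mo: n = ⌈−ln(1 − rB₀/P)/ln(1+r)⌉ = 56 payments (last €101.87); total interest = total paid − €15,558.00 = €9,843.87.
At €485.00/mo: 51 payments (last €196.85); total interest €8,888.85.
Payments saved = 56 − 51 = 5.

5 fewer payments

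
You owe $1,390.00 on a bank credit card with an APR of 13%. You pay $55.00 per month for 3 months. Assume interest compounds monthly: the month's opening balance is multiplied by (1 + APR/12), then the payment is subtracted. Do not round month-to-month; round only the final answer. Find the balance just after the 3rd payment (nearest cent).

$1,268.87

Monthly rate r = 13%/12 = 1.08333% = 0.0108333.
Each month: B ← B·(1+r) − $55.00.
Month 1: interest $15.06; balance after payment $1,350.06.
Month 2: interest $14.63; balance after payment $1,309.68.
Month 3: interest $14.19; balance after payment $1,268.87.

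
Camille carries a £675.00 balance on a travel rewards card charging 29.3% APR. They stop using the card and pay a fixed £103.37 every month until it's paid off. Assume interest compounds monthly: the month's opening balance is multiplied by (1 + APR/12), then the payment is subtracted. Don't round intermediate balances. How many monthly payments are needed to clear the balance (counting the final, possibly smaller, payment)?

8 payments

Monthly rate r = 29.3%/12 = 2.44167% = 0.0244167.
Recurrence: B ← B·(1+r) − £103.37.
Month 1: interest £16.48; balance after payment £588.11.
Month 2: interest £14.36; balance after payment £499.10.
Closed form: n = −ln(1 − rB₀/P)/ln(1+r) = −ln(0.84056)/ln(1.02442) ≈ 7.200, so the balance reaches zero during payment 8.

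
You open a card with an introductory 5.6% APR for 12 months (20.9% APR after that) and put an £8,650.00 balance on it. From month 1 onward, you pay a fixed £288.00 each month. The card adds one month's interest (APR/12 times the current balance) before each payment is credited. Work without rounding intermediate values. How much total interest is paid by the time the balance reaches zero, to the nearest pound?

£1,704

Promo months 1–12 at r₀ = 5.6%/12 = 0.00466667; months 13+ at r₁ = 20.9%/12 = 0.0174167.
After month 12: iterate B ← B·(1+r₀) − £288.00 for 12 months → £5,600.93.
Then at r₁ with £288.00/mo: n₂ = −ln(1 − r₁·B/P)/ln(1+r₁) ≈ 23.95 → 24 more payments.
Total paid = 35·£288.00 + £274.21 = £10,354.21; interest = £10,354.21 − £8,650.00 = £1,704.21.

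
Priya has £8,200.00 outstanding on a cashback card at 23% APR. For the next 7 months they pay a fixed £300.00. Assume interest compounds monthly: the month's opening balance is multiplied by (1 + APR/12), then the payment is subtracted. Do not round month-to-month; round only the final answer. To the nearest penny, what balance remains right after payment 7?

£7,140.80

Monthly rate r = 23%/12 = 1.91667% = 0.0191667.
Each month: B ← B·(1+r) − £300.00.
Month 1: interest £157.17; balance after payment £8,057.17.
Month 2: interest £154.43; balance after payment £7,911.60.
Month 3: interest £151.64; balance after payment £7,763.23.
Month 4: interest £148.80; balance after payment £7,612.03.
Month 5: interest £145.90; balance after payment £7,457.93.
Month 6: interest £142.94; balance after payment £7,300.87.
Month 7: interest £139.93; balance after payment £7,140.80.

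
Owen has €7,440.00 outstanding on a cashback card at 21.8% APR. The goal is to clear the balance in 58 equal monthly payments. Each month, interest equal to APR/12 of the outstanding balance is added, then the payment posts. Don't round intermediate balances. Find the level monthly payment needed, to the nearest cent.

Monthly rate r = 21.8%/12 = 1.81667% = 0.0181667.
Level-payment amortization: P = B₀·r / (1 − (1+r)^(−n)) = 7440.00·0.0181667 / (1 − 1.01817^(−58)).
Denominator 1 − (1+r)^(−58) = 0.648030311.
P = 135.16 / 0.648030311 ≈ 208.57.

€208.57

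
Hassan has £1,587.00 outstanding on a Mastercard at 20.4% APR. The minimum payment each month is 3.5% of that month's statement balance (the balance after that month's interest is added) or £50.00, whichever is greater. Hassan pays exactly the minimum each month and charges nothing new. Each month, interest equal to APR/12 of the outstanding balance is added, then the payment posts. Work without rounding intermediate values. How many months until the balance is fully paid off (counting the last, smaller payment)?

46 months

Monthly rate r = 20.4%/12 = 1.7% = 0.017.
While 3.5% of the post-interest balance exceeds £50.00, each month B ← (B·(1+r))·(1 − 0.035), i.e. B shrinks by the factor (1+r)·0.965 = 0.9814.
This holds for months 1–7. Entering month 8 the balance is £1,391.60; 3.5% of the post-interest balance is now below £50.00, so the flat £50.00 minimum applies from here.
From month 8 a fixed £50.00 at rate r clears £1,391.60 in 39 more payments. Total: 7 + 39 = 46 months.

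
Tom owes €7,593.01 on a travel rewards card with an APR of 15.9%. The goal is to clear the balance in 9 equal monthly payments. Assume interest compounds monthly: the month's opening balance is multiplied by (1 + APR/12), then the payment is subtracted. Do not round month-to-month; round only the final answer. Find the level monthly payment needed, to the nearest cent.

Monthly rate r = 15.9%/12 = 1.325% = 0.01325.
Level-payment amortization: P = B₀·r / (1 − (1+r)^(−n)) = 7593.01·0.01325 / (1 − 1.01325^(−9)).
Denominator 1 − (1+r)^(−9) = 0.111718764.
P = 100.607 / 0.111718764 ≈ 900.54.

€900.54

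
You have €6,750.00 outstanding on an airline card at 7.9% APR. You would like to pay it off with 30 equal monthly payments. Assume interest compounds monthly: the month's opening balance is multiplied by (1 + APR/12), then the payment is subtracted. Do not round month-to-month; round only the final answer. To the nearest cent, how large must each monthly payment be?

€248.69

Monthly rate r = 7.9%/12 = 0.658333% = 0.00658333.
Level-payment amortization: P = B₀·r / (1 − (1+r)^(−n)) = 6750.00·0.00658333 / (1 − 1.00658^(−30)).
Denominator 1 − (1+r)^(−30) = 0.178688425.
P = 44.4375 / 0.178688425 ≈ 248.69.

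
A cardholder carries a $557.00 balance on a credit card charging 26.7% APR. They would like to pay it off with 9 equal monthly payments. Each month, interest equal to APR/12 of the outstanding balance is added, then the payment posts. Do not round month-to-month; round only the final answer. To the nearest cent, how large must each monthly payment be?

$68.98

Monthly rate r = 26.7%/12 = 2.225% = 0.02225.
Level-payment amortization: P = B₀·r / (1 − (1+r)^(−n)) = 557.00·0.02225 / (1 − 1.02225^(−9)).
Denominator 1 − (1+r)^(−9) = 0.179675038.
P = 12.3933 / 0.179675038 ≈ 68.98.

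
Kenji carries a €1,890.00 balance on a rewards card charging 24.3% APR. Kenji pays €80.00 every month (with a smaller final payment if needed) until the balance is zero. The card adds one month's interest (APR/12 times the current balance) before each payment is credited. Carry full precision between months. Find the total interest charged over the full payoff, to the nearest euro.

€707

Monthly rate r = 24.3%/12 = 2.025% = 0.02025.
Payoff takes n = ⌈−ln(1 − rB₀/P)/ln(1+r)⌉ = ⌈32.466⌉ = 33 payments; the last is €37.47.
Total paid = 32·€80.00 + €37.47 = €2,597.47.
Total interest = total paid − principal = €2,597.47 − €1,890.00 = €707.47.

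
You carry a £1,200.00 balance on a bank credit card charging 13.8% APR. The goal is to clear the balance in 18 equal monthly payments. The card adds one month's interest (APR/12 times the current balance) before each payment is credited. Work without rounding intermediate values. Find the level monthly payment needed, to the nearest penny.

£74.19

Monthly rate r = 13.8%/12 = 1.15% = 0.0115.
Level-payment amortization: P = B₀·r / (1 − (1+r)^(−n)) = 1200.00·0.0115 / (1 − 1.0115^(−18)).
Denominator 1 − (1+r)^(−18) = 0.186019442.
P = 13.8 / 0.186019442 ≈ 74.19.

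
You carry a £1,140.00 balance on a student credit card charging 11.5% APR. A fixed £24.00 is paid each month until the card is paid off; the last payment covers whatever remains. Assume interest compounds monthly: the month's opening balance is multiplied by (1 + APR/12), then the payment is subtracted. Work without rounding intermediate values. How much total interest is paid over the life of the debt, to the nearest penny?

Monthly rate r = 11.5%/12 = 0.958333% = 0.00958333.
Payoff takes n = ⌈−ln(1 − rB₀/P)/ln(1+r)⌉ = ⌈63.679⌉ = 64 payments; the last is £16.32.
Total paid = 63·£24.00 + £16.32 = £1,528.32.
Total interest = total paid − principal = £1,528.32 − £1,140.00 = £388.32.

£388.32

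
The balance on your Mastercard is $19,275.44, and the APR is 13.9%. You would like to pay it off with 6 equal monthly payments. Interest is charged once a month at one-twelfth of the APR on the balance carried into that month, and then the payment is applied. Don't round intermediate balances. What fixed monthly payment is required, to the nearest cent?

$3,344.07

Monthly rate r = 13.9%/12 = 1.15833% = 0.0115833.
Level-payment amortization: P = B₀·r / (1 − (1+r)^(−n)) = 19275.44·0.0115833 / (1 − 1.01158^(−6)).
Denominator 1 − (1+r)^(−6) = 0.0667671712.
P = 223.274 / 0.0667671712 ≈ 3344.07.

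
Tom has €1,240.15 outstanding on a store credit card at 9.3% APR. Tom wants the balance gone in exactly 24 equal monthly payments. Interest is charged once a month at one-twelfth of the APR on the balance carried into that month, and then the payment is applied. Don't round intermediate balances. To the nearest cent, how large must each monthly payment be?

€56.83

Monthly rate r = 9.3%/12 = 0.775% = 0.00775.
Level-payment amortization: P = B₀·r / (1 − (1+r)^(−n)) = 1240.15·0.00775 / (1 − 1.00775^(−24)).
Denominator 1 − (1+r)^(−24) = 0.169130846.
P = 9.61116 / 0.169130846 ≈ 56.83.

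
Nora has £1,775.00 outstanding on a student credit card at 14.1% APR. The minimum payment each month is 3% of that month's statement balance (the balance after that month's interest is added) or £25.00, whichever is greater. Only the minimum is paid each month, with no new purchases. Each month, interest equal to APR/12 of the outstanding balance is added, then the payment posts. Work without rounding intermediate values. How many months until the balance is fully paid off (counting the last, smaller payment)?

Monthly rate r = 14.1%/12 = 1.175% = 0.01175.
While 3% of the post-interest balance exceeds £25.00, each month B ← (B·(1+r))·(1 − 0.03), i.e. B shrinks by the factor (1+r)·0.97 = 0.9814.
This holds for months 1–41. Entering month 42 the balance is £821.94; 3% of the post-interest balance is now below £25.00, so the flat £25.00 minimum applies from here.
From month 42 a fixed £25.00 at rate r clears £821.94 in 42 more payments. Total: 41 + 42 = 83 months.

83 months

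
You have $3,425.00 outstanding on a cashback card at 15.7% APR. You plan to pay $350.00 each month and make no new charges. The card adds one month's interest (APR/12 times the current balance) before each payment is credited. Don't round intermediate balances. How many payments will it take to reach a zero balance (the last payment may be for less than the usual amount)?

Monthly rate r = 15.7%/12 = 1.30833% = 0.0130833.
Recurrence: B ← B·(1+r) − $350.00.
Month 1: interest $44.81; balance after payment $3,119.81.
Month 2: interest $40.82; balance after payment $2,810.63.
Closed form: n = −ln(1 − rB₀/P)/ln(1+r) = −ln(0.87197)/ln(1.01308) ≈ 10.540, so the balance reaches zero during payment 11.

11 months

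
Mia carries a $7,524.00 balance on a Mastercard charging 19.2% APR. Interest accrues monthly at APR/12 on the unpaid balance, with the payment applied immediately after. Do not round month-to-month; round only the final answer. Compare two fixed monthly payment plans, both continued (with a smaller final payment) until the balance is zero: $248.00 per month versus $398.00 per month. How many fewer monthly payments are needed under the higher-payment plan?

19 fewer payments

Monthly rate r = 19.2%/12 = 1.6% = 0.016.
At $248.00/mo: n = ⌈−ln(1 − rB₀/P)/ln(1+r)⌉ = 42 payments (last $212.66); total interest = total paid − $7,524.00 = $2,856.66.
At $398.00/mo: 23 payments (last $276.47); total interest $1,508.47.
Payments saved = 42 − 23 = 19.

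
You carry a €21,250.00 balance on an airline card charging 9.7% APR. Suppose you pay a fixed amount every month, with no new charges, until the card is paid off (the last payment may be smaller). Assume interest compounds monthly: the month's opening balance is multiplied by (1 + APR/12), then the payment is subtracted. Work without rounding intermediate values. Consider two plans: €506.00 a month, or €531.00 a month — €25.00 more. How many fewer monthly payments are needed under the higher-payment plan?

3 fewer payments

Monthly rate r = 9.7%/12 = 0.808333% = 0.00808333.
At €506.00/mo: n = ⌈−ln(1 − rB₀/P)/ln(1+r)⌉ = 52 payments (last €259.27); total interest = total paid − €21,250.00 = €4,815.27.
At €531.00/mo: 49 payments (last €288.18); total interest €4,526.18.
Payments saved = 52 − 49 = 3.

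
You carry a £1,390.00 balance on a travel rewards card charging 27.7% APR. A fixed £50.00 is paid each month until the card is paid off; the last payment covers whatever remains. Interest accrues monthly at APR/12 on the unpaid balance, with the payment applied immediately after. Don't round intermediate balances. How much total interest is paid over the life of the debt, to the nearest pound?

Monthly rate r = 27.7%/12 = 2.30833% = 0.0230833.
Payoff takes n = ⌈−ln(1 − rB₀/P)/ln(1+r)⌉ = ⌈44.978⌉ = 45 payments; the last is £48.89.
Total paid = 44·£50.00 + £48.89 = £2,248.89.
Total interest = total paid − principal = £2,248.89 − £1,390.00 = £858.89.

£859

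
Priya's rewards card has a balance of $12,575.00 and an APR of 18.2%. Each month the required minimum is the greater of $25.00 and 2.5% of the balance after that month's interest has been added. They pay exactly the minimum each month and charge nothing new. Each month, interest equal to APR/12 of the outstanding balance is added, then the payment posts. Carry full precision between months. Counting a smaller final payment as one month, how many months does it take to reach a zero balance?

Monthly rate r = 18.2%/12 = 1.51667% = 0.0151667.
While 2.5% of the post-interest balance exceeds $25.00, each month B ← (B·(1+r))·(1 − 0.025), i.e. B shrinks by the factor (1+r)·0.975 = 0.98979.
This holds for months 1–249. Entering month 250 the balance is $976.02; 2.5% of the post-interest balance is now below $25.00, so the flat $25.00 minimum applies from here.
From month 250 a fixed $25.00 at rate r clears $976.02 in 60 more payments. Total: 249 + 60 = 309 months.

309 months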